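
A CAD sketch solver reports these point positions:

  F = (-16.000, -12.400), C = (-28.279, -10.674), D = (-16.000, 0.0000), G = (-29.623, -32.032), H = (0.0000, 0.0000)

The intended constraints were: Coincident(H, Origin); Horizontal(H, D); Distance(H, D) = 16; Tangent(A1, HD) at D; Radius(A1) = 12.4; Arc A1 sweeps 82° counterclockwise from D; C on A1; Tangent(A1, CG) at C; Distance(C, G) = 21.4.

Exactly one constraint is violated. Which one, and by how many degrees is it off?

Tangent(A1, CG) at C — off by 4.40°.

H = (0.00, 0.00) ✓; H.y = 0.00, D.y = 0.00 ✓; |HD| = 16.00 ✓; ∠(FD, DH) = 90.00° ✓; |FD| = 12.40 ✓; bearing(F→C) − bearing(F→D) = 82.00° ✓; |FC| = 12.40 ✓; ∠(FC, CG) = 85.60° ✗; |CG| = 21.40 ✓.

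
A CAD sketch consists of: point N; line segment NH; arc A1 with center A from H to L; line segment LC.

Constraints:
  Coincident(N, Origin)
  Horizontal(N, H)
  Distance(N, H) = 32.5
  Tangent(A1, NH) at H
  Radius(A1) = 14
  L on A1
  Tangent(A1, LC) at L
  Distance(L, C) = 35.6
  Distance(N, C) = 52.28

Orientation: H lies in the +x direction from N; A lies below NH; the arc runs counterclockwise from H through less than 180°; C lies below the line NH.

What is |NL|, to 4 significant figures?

22.99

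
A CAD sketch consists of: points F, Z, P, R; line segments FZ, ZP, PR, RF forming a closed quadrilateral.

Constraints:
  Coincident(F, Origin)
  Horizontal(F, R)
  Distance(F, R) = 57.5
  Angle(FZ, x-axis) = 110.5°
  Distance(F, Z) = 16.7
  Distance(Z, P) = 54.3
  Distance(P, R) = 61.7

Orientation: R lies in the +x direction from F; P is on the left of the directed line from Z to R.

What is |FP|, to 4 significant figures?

63.64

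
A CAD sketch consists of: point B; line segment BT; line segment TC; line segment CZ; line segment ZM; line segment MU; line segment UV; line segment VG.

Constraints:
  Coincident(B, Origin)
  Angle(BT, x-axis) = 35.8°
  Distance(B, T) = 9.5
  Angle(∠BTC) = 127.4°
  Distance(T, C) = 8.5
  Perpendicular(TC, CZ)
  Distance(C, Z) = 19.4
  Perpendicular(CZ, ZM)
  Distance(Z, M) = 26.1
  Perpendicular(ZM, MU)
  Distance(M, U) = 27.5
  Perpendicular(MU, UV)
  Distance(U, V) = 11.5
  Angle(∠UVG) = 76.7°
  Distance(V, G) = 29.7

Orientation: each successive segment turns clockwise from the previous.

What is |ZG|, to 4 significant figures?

21.48

B is at the origin; BT runs at 35.8° with length 9.5, so T = (7.705, 5.557). ∠BTC = 127.4° gives TC at -16.80° from the x-axis; with |TC| = 8.5, C = (15.84, 3.100). TC ⟂ CZ, so CZ runs at -106.8°; with |CZ| = 19.4, Z = (10.24, -15.47). The perpendicularity gives ZM at right angles to CZ, so ZM runs at 163.2°; with |ZM| = 26.1, M = (-14.75, -7.928). The perpendicularity gives MU at right angles to ZM, so MU runs at 73.20°; with |MU| = 27.5, U = (-6.803, 18.40). MU ⟂ UV, so UV runs at -16.80°; with |UV| = 11.5, V = (4.207, 15.07). ∠UVG = 76.7° gives VG at -120.1° from the x-axis; with |VG| = 29.7, G = (-10.69, -10.62). Then |ZG| = |G − Z| = 21.48.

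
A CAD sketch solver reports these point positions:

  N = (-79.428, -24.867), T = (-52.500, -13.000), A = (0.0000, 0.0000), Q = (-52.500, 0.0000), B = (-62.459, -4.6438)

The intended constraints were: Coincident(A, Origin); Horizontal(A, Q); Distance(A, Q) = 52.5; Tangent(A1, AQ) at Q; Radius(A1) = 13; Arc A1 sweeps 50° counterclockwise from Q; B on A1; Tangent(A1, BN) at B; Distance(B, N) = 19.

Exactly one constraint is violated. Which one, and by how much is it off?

Distance(B, N) = 19 — off by 7.40.

A = (0.00, 0.00) ✓; A.y = 0.00, Q.y = 0.00 ✓; |AQ| = 52.50 ✓; ∠(TQ, QA) = 90.00° ✓; |TQ| = 13.00 ✓; bearing(T→B) − bearing(T→Q) = 50.00° ✓; |TB| = 13.00 ✓; ∠(TB, BN) = 90.00° ✓; |BN| = 26.40 ✗.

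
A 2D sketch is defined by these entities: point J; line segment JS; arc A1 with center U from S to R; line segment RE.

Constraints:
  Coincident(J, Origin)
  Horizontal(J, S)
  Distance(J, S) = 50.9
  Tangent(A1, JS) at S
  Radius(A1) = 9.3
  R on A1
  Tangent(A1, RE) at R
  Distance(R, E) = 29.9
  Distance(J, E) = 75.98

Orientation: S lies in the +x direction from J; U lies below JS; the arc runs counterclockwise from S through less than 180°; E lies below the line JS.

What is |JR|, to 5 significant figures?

47.478

Checks: |US| = 9.300 ✓; |UR| = 9.300 ✓; ∠(UR, RE) = 90.00° ✓; |RE| = 29.90 ✓; |JE| = 75.98 ✓.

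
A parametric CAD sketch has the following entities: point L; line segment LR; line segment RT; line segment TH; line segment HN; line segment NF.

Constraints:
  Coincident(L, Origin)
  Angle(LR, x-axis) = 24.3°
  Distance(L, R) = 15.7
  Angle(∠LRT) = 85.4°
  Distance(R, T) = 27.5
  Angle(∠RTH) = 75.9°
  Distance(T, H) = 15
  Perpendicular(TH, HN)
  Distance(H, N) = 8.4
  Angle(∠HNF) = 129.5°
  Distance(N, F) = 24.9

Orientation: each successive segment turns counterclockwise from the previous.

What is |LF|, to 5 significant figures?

25.915

L is at the origin; LR runs at 24.3° with length 15.7, so R = (14.309, 6.4608). ∠LRT = 85.4° gives RT at 118.90° from the x-axis; with |RT| = 27.5, T = (1.0188, 30.536). ∠RTH = 75.9° gives TH at -137.00° from the x-axis; with |TH| = 15.0, H = (-9.9515, 20.306). TH ⟂ HN, so HN runs at -47.000°; with |HN| = 8.4, N = (-4.2228, 14.163). ∠HNF = 129.5° gives NF at 3.5000° from the x-axis; with |NF| = 24.9, F = (20.631, 15.683). Then |LF| = |F − L| = 25.915.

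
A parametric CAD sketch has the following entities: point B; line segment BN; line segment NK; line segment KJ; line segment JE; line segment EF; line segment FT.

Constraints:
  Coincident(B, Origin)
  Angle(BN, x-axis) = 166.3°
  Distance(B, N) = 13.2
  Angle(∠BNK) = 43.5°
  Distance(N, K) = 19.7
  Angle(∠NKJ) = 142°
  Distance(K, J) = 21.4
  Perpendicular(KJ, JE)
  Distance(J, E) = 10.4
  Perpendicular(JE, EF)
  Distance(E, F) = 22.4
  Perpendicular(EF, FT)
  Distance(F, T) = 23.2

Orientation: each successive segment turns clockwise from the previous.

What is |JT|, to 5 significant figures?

25.799

JE ⟂ EF, so EF runs at 171.80°; with |EF| = 22.4, F = (1.7974, 2.7656). EF ⟂ FT, so FT runs at 81.800°; with |FT| = 23.2, T = (5.1064, 25.728). Then |JT| = |T − J| = 25.799.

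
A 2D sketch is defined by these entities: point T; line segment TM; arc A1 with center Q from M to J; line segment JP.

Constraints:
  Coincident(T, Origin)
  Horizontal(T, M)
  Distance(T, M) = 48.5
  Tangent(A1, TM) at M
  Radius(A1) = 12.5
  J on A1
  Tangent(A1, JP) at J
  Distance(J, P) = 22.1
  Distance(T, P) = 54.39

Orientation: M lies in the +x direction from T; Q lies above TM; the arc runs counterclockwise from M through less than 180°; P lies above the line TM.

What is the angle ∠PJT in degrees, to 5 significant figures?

62.688°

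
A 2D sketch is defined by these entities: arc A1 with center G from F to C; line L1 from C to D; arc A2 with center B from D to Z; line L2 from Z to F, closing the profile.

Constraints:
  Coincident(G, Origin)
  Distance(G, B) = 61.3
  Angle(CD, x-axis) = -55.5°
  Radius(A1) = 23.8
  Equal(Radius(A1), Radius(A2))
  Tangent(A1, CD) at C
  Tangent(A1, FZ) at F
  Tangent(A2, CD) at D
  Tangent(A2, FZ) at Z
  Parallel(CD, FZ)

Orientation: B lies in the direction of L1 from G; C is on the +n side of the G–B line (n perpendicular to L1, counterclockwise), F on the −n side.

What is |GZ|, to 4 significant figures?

65.76

The slot axis is L1's direction at -55.5°, so u = (cos -55.5°, sin -55.5°) = (0.5664, -0.8241) and n = (−sin -55.5°, cos -55.5°) = (0.8241, 0.5664). G is at the origin and B lies 61.3 along u from G, so B = 61.3·u = (34.72, -50.52). Tangency of A1 to both parallel lines with radius 23.8 puts C and F at G ± 23.8·n: C = (19.61, 13.48), F = (-19.61, -13.48). Equal radii place D and Z the same way about B: D = B + 23.8·n = (54.33, -37.04), Z = B − 23.8·n = (15.11, -64.00). Then |GZ| = |Z − G| = 65.76.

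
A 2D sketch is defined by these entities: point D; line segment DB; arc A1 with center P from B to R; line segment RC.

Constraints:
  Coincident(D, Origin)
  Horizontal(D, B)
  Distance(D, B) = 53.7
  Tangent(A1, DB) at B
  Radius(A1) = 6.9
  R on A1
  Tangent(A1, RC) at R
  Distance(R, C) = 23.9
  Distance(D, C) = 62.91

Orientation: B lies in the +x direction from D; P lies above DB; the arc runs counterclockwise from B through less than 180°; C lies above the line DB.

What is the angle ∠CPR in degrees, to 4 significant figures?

73.90°

D is at the origin; DB is horizontal with |DB| = 53.7 and B on the +x side, so B = (53.70, 0.000). A1 meets DB tangentially, so PB is at right angles to DB, so P = B + (0, 6.9) = (53.70, 6.900). Since PR ⟂ RC (tangency), |PC| = √(6.9² + 23.9²) = 24.88 regardless of where R sits on A1. So C lies on both circle(D, 62.91) and circle(P, 24.88); the above-DB intersection is C = (54.30, 31.77). R is the foot of the tangent from C: R = (60.37, 8.654).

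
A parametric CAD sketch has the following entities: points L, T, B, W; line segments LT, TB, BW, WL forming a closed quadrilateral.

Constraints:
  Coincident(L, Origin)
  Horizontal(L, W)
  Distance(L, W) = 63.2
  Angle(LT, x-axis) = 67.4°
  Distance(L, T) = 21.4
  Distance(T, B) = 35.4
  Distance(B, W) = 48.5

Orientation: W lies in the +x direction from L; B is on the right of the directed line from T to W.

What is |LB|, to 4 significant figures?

22.33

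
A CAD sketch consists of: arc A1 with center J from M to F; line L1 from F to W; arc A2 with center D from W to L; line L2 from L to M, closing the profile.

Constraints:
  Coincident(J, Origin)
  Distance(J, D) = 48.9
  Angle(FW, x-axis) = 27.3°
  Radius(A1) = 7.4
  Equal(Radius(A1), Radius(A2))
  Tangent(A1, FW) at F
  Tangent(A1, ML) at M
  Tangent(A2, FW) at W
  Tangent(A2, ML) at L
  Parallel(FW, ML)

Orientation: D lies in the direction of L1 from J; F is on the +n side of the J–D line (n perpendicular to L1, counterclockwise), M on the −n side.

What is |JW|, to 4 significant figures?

49.46

Tangency of A1 to both parallel lines with radius 7.4 puts F and M at J ± 7.4·n: F = (-3.394, 6.576), M = (3.394, -6.576). Equal radii place W and L the same way about D: W = D + 7.4·n = (40.06, 29.00), L = D − 7.4·n = (46.85, 15.85). Then |JW| = |W − J| = 49.46.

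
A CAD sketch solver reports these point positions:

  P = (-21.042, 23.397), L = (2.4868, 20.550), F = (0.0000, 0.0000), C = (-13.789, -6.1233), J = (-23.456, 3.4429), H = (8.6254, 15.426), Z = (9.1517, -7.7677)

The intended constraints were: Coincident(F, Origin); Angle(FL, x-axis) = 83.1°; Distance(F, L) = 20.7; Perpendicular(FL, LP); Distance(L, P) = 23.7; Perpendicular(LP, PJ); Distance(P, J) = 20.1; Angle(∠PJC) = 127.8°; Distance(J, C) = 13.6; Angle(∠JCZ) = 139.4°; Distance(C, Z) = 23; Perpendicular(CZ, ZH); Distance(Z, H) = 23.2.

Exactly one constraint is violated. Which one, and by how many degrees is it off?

Perpendicular(CZ, ZH) — off by 5.40°.

F = (0.00, 0.00) ✓; FL at 83.10° ✓; |FL| = 20.70 ✓; ∠(FL, LP) = 90.00° ✓; |LP| = 23.70 ✓; ∠(LP, PJ) = 90.00° ✓; |PJ| = 20.10 ✓; ∠PJC = 127.8° ✓; |JC| = 13.60 ✓; ∠JCZ = 139.4° ✓; |CZ| = 23.00 ✓; ∠(CZ, ZH) = 95.40° ✗; |ZH| = 23.20 ✓.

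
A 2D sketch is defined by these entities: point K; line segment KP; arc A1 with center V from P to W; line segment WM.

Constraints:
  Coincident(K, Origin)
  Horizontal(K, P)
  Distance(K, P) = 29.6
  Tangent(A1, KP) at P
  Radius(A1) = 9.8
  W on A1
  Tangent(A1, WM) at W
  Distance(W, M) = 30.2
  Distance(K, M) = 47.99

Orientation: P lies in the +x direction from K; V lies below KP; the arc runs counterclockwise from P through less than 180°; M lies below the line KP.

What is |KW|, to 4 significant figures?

22.92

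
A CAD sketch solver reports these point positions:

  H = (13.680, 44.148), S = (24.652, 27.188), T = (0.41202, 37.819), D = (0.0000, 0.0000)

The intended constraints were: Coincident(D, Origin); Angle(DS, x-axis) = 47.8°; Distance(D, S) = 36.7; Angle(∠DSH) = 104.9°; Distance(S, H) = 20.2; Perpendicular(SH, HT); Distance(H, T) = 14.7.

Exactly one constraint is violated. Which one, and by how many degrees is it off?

Perpendicular(SH, HT) — off by 7.40°.

D = (0.00, 0.00) ✓; DS at 47.80° ✓; |DS| = 36.70 ✓; ∠DSH = 104.9° ✓; |SH| = 20.20 ✓; ∠(SH, HT) = 82.60° ✗; |HT| = 14.70 ✓.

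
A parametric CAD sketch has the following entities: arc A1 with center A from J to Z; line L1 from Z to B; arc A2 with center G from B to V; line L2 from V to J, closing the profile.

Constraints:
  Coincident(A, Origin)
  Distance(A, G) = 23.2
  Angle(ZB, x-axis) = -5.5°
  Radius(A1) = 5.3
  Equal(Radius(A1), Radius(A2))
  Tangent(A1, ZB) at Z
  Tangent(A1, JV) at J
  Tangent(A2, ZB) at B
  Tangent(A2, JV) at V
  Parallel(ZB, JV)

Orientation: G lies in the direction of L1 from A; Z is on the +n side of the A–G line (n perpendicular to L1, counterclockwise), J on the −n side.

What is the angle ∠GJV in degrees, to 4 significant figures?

12.87°

The slot axis is L1's direction at -5.5°, so u = (cos -5.5°, sin -5.5°) = (0.9954, -0.09585) and n = (−sin -5.5°, cos -5.5°) = (0.09585, 0.9954). A is at the origin and G lies 23.2 along u from A, so G = 23.2·u = (23.09, -2.224). Tangency of A1 to both parallel lines with radius 5.3 puts Z and J at A ± 5.3·n: Z = (0.5080, 5.276), J = (-0.5080, -5.276). Equal radii place B and V the same way about G: B = G + 5.3·n = (23.60, 3.052), V = G − 5.3·n = (22.59, -7.499). Then cos ∠GJV = JG·JV / (|JG||JV|), giving 12.87°.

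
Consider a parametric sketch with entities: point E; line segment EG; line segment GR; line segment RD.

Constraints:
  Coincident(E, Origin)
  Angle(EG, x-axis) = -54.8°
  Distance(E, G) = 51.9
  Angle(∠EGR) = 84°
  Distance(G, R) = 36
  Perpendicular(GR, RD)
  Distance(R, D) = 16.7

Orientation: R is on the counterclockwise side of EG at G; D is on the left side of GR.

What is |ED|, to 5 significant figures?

46.410

E is at the origin; EG runs at -54.8° with length 51.9, so G = 51.9·(cos -54.8°, sin -54.8°) = (29.917, -42.410). ∠EGR = 84.0°, so GR runs at -54.8° + (180° − 84.0°) = 41.200° from the x-axis; with |GR| = 36.0, R = G + 36.0·(cos 41.200°, sin 41.200°) = (57.004, -18.697). GR is perpendicular to RD; with |RD| = 16.7 on the left of GR, D = R + 16.7·(-0.65869, 0.75241) = (46.004, -6.1317). Then |ED| = |D − E| = 46.410.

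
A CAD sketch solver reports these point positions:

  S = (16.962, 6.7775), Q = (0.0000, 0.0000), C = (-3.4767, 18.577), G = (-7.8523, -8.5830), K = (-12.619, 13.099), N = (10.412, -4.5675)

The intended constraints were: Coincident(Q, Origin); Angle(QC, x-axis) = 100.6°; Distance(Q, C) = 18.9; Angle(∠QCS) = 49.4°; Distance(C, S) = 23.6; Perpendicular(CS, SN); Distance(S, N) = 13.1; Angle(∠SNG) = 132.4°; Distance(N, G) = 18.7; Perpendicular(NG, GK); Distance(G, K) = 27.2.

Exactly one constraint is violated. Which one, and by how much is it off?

Distance(G, K) = 27.2 — off by 5.00.

Q = (0.00, 0.00) ✓; QC at 100.6° ✓; |QC| = 18.90 ✓; ∠QCS = 49.40° ✓; |CS| = 23.60 ✓; ∠(CS, SN) = 90.00° ✓; |SN| = 13.10 ✓; ∠SNG = 132.4° ✓; |NG| = 18.70 ✓; ∠(NG, GK) = 90.00° ✓; |GK| = 22.20 ✗.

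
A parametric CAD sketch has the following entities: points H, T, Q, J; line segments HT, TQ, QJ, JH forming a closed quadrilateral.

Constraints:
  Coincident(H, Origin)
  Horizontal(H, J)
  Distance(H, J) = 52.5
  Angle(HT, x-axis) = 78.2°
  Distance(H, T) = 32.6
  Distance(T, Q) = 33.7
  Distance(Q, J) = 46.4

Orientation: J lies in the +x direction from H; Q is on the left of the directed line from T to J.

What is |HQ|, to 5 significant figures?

58.271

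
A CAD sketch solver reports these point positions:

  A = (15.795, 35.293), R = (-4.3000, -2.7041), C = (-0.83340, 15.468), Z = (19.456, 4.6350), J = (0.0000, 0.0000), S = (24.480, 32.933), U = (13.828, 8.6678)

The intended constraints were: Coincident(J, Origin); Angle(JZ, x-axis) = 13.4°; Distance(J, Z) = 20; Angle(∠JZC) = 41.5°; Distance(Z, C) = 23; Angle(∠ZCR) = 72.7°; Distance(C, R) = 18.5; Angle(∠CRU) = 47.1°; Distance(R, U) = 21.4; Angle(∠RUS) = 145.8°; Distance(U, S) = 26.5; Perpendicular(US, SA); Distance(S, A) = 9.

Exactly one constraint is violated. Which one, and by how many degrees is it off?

Perpendicular(US, SA) — off by 8.50°.

J = (0.00, 0.00) ✓; JZ at 13.40° ✓; |JZ| = 20.00 ✓; ∠JZC = 41.50° ✓; |ZC| = 23.00 ✓; ∠ZCR = 72.70° ✓; |CR| = 18.50 ✓; ∠CRU = 47.10° ✓; |RU| = 21.40 ✓; ∠RUS = 145.8° ✓; |US| = 26.50 ✓; ∠(US, SA) = 98.50° ✗; |SA| = 9.000 ✓.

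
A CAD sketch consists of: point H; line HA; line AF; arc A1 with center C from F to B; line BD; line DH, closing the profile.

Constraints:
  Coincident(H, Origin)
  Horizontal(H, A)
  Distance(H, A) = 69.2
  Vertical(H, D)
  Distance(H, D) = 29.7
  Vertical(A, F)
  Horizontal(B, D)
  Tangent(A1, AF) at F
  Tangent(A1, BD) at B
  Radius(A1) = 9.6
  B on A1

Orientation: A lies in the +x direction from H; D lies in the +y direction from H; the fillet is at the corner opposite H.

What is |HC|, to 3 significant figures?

62.9

HD is vertical with |HD| = 29.7 and D on the +y side, so D = (0.00, 29.7). The virtual corner opposite H is at (69.2, 29.7). Since A1 is tangent to AF there, CF ⟂ AF and A1 meets BD tangentially, so CB is at right angles to BD, with radius 9.6, so the center C sits 9.6 in from both sides at C = (59.6, 20.1). Then |HC| = |C − H| = 62.9.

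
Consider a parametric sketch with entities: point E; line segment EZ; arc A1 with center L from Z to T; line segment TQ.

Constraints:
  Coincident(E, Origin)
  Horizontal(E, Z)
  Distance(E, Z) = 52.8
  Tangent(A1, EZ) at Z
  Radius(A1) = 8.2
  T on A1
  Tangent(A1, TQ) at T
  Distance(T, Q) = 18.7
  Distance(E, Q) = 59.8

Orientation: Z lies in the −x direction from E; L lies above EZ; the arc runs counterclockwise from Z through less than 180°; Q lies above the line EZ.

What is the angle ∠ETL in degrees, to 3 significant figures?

143°

Checks: ∠(LZ, ZE) = 90.00° ✓; |LT| = 8.200 ✓; ∠(LT, TQ) = 90.00° ✓; |TQ| = 18.70 ✓; |EQ| = 59.80 ✓.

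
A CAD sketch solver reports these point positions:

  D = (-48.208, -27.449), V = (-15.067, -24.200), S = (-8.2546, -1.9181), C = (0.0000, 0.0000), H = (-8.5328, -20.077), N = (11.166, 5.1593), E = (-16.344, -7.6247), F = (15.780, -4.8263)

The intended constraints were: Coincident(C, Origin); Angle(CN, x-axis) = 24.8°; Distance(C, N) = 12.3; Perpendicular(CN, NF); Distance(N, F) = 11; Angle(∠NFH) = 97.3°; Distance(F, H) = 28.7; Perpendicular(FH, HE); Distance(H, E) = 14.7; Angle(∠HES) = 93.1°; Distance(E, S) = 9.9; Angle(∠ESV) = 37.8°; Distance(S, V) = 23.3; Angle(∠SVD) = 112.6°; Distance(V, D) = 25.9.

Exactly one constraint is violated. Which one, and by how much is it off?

Distance(V, D) = 25.9 — off by 7.40.

C = (0.00, 0.00) ✓; CN at 24.80° ✓; |CN| = 12.30 ✓; ∠(CN, NF) = 90.00° ✓; |NF| = 11.00 ✓; ∠NFH = 97.30° ✓; |FH| = 28.70 ✓; ∠(FH, HE) = 90.00° ✓; |HE| = 14.70 ✓; ∠HES = 93.10° ✓; |ES| = 9.900 ✓; ∠ESV = 37.80° ✓; |SV| = 23.30 ✓; ∠SVD = 112.6° ✓; |VD| = 33.30 ✗.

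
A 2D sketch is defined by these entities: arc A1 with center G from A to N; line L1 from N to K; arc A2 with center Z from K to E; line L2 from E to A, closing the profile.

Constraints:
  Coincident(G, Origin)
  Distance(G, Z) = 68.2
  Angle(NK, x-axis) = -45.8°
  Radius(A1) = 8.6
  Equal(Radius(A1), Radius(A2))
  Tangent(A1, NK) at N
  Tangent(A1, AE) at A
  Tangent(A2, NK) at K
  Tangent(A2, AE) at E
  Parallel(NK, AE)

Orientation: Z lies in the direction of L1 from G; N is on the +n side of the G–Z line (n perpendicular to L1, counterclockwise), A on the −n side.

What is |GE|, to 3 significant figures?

68.7

Tangency of A1 to both parallel lines with radius 8.6 puts N and A at G ± 8.6·n: N = (6.17, 6.00), A = (-6.17, -6.00). Equal radii place K and E the same way about Z: K = Z + 8.6·n = (53.7, -42.9), E = Z − 8.6·n = (41.4, -54.9). Then |GE| = |E − G| = 68.7.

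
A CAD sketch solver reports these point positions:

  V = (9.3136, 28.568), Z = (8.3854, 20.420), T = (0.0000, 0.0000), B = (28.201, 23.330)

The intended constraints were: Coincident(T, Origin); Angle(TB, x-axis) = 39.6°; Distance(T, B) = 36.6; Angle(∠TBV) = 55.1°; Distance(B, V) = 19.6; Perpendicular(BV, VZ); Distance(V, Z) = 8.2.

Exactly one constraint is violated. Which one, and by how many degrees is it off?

Perpendicular(BV, VZ) — off by 9.00°.

T = (0.00, 0.00) ✓; TB at 39.60° ✓; |TB| = 36.60 ✓; ∠TBV = 55.10° ✓; |BV| = 19.60 ✓; ∠(BV, VZ) = 99.00° ✗; |VZ| = 8.201 ✓.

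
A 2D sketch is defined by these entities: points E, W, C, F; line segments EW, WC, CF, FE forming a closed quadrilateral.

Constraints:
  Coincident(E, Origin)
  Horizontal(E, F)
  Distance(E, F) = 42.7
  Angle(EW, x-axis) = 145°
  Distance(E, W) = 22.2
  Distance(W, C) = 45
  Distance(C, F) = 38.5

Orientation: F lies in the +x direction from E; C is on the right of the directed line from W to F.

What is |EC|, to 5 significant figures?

24.211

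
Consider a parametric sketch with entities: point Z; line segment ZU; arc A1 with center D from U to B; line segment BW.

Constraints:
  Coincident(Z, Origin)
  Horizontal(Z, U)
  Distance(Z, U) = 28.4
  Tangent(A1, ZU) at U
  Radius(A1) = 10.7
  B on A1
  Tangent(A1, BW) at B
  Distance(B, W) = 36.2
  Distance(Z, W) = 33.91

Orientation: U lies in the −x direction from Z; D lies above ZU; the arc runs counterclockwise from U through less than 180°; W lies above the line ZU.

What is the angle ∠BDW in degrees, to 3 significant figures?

73.5°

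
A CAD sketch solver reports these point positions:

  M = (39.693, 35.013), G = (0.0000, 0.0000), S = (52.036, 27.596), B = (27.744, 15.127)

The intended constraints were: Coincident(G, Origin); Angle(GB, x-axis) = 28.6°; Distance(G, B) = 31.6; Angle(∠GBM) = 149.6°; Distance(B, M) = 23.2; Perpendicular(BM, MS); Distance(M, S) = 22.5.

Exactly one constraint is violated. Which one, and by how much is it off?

Distance(M, S) = 22.5 — off by 8.10.

G = (0.00, 0.00) ✓; GB at 28.60° ✓; |GB| = 31.60 ✓; ∠GBM = 149.6° ✓; |BM| = 23.20 ✓; ∠(BM, MS) = 90.00° ✓; |MS| = 14.40 ✗.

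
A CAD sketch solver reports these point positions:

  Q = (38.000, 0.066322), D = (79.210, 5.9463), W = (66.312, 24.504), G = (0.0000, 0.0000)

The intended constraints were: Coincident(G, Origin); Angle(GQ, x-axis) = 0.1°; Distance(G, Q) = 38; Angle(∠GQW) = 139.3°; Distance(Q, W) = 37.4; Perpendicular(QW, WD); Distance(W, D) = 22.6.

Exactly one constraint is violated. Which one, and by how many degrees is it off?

Perpendicular(QW, WD) — off by 6.00°.

G = (0.00, 0.00) ✓; GQ at 0.1000° ✓; |GQ| = 38.00 ✓; ∠GQW = 139.3° ✓; |QW| = 37.40 ✓; ∠(QW, WD) = 96.00° ✗; |WD| = 22.60 ✓.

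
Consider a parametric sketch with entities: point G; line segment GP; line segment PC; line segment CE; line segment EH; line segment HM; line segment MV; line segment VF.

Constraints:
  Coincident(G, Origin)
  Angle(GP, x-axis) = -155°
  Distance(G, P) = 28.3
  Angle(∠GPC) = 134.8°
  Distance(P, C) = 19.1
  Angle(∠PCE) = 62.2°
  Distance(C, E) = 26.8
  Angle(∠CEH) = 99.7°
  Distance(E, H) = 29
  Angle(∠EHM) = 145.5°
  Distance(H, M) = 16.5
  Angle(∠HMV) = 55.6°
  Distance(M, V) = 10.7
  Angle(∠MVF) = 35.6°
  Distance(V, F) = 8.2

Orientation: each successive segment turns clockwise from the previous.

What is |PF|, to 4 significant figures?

27.41

G is at the origin; GP runs at -155.0° with length 28.3, so P = (-25.65, -11.96). ∠GPC = 134.8° gives PC at 159.8° from the x-axis; with |PC| = 19.1, C = (-43.57, -5.365). ∠PCE = 62.2° gives CE at 42.00° from the x-axis; with |CE| = 26.8, E = (-23.66, 12.57). ∠CEH = 99.7° gives EH at -38.30° from the x-axis; with |EH| = 29.0, H = (-0.8989, -5.406). ∠EHM = 145.5° gives HM at -72.80° from the x-axis; with |HM| = 16.5, M = (3.980, -21.17). ∠HMV = 55.6° gives MV at 162.8° from the x-axis; with |MV| = 10.7, V = (-6.241, -18.00). ∠MVF = 35.6° gives VF at 18.40° from the x-axis; with |VF| = 8.2, F = (1.540, -15.42). Then |PF| = |F − P| = 27.41.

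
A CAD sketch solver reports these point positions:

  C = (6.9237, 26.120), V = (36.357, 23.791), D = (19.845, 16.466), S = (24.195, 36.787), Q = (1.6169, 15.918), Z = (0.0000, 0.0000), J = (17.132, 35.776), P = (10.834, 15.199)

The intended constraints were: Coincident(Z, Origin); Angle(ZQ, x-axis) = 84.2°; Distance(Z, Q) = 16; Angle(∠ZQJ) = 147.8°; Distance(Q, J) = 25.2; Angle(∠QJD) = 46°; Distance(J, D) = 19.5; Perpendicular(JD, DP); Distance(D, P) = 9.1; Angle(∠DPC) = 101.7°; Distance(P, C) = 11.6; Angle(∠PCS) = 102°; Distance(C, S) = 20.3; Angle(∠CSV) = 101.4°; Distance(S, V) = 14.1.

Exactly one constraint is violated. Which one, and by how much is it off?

Distance(S, V) = 14.1 — off by 3.70.

Z = (0.00, 0.00) ✓; ZQ at 84.20° ✓; |ZQ| = 16.00 ✓; ∠ZQJ = 147.8° ✓; |QJ| = 25.20 ✓; ∠QJD = 46.00° ✓; |JD| = 19.50 ✓; ∠(JD, DP) = 89.99° ✓; |DP| = 9.100 ✓; ∠DPC = 101.7° ✓; |PC| = 11.60 ✓; ∠PCS = 102.0° ✓; |CS| = 20.30 ✓; ∠CSV = 101.4° ✓; |SV| = 17.80 ✗.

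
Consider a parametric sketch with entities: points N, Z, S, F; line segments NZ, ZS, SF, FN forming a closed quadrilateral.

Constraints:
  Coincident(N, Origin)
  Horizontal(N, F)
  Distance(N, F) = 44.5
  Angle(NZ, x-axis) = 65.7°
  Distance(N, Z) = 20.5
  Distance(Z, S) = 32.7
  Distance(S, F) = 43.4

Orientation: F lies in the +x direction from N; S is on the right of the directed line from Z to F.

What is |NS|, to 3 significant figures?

14.0

N is at the origin; NF is horizontal with |NF| = 44.5 and F in +x, so F = (44.5, 0). NZ runs at 65.7° with |NZ| = 20.5, so Z = (8.44, 18.7). S is determined by |ZS| = 32.7 and |SF| = 43.4 together: it lies at the intersection of circle(Z, 32.7) and circle(F, 43.4). With |ZF| = 40.6, the foot of the radical line on ZF is 10.3 from Z and the perpendicular offset is √(32.7² − 10.3²) = 31.0. Taking the right-of-ZF solution: S = (3.29, -13.6).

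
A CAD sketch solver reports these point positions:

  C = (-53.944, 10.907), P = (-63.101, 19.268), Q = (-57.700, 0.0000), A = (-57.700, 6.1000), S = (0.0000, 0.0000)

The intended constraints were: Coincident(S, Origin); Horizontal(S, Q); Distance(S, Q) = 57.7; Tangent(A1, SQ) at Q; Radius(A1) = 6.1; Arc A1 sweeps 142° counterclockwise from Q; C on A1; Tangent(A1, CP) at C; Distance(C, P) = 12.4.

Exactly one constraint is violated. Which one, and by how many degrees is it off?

Tangent(A1, CP) at C — off by 4.40°.

S = (0.00, 0.00) ✓; S.y = 0.00, Q.y = 0.00 ✓; |SQ| = 57.70 ✓; ∠(AQ, QS) = 90.00° ✓; |AQ| = 6.100 ✓; bearing(A→C) − bearing(A→Q) = 142.0° ✓; |AC| = 6.100 ✓; ∠(AC, CP) = 94.40° ✗; |CP| = 12.40 ✓.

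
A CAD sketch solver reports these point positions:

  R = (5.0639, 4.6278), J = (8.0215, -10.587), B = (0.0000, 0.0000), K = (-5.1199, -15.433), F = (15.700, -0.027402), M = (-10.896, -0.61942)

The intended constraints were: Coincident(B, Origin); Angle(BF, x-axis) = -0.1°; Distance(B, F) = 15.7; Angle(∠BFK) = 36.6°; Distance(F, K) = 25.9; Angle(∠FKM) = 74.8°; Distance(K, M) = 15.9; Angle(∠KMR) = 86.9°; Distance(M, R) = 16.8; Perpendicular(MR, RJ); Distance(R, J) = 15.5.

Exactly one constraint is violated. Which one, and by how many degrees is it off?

Perpendicular(MR, RJ) — off by 7.20°.

B = (0.00, 0.00) ✓; BF at -0.1000° ✓; |BF| = 15.70 ✓; ∠BFK = 36.60° ✓; |FK| = 25.90 ✓; ∠FKM = 74.80° ✓; |KM| = 15.90 ✓; ∠KMR = 86.90° ✓; |MR| = 16.80 ✓; ∠(MR, RJ) = 97.20° ✗; |RJ| = 15.50 ✓.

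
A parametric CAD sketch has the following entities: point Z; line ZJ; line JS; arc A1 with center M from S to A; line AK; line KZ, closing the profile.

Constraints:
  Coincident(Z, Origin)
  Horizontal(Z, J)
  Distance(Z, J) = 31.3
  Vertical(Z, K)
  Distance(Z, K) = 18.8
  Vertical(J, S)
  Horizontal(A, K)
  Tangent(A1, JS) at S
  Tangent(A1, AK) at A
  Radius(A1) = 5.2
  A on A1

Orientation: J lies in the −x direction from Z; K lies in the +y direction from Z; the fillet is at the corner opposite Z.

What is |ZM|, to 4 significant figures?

29.43

Z and K share the same x with |ZK| = 18.8 and K on the +y side, so K = (0.000, 18.80). The virtual corner opposite Z is at (-31.30, 18.80). Tangency of A1 to JS means the radius MS is perpendicular to JS and the tangent condition forces MA to be normal to AK, with radius 5.2, so the center M sits 5.2 in from both sides at M = (-26.10, 13.60). Then |ZM| = |M − Z| = 29.43.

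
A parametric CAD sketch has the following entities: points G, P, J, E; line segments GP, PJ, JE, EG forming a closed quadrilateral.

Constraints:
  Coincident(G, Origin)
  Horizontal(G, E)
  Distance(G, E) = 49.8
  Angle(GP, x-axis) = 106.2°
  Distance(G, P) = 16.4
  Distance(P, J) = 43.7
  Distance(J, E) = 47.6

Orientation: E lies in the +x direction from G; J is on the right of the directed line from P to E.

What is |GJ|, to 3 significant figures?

27.3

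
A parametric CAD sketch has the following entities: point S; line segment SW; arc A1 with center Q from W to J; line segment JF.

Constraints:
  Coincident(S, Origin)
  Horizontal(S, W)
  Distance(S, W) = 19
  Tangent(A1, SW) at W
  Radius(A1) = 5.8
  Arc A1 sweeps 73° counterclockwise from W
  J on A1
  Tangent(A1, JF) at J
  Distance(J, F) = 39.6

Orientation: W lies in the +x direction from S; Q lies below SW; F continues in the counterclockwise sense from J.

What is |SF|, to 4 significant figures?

42.02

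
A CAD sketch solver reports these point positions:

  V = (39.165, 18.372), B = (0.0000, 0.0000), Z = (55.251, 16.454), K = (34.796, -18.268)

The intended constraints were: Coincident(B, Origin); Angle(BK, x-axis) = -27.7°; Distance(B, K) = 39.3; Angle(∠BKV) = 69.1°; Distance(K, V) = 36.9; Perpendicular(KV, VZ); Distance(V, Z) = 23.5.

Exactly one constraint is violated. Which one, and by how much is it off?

Distance(V, Z) = 23.5 — off by 7.30.

B = (0.00, 0.00) ✓; BK at -27.70° ✓; |BK| = 39.30 ✓; ∠BKV = 69.10° ✓; |KV| = 36.90 ✓; ∠(KV, VZ) = 90.00° ✓; |VZ| = 16.20 ✗.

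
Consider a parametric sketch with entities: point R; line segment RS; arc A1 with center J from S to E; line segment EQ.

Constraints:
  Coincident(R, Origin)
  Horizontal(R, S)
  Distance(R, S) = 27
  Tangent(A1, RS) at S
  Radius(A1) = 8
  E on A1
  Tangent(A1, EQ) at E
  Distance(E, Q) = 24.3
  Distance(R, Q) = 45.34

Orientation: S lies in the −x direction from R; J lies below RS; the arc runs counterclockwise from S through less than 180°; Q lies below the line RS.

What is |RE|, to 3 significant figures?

36.1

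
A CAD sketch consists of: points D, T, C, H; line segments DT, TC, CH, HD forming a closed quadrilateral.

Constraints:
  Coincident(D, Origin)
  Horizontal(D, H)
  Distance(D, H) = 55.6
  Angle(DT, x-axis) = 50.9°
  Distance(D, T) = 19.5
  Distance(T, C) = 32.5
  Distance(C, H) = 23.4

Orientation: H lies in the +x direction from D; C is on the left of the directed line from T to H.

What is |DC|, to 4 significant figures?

48.87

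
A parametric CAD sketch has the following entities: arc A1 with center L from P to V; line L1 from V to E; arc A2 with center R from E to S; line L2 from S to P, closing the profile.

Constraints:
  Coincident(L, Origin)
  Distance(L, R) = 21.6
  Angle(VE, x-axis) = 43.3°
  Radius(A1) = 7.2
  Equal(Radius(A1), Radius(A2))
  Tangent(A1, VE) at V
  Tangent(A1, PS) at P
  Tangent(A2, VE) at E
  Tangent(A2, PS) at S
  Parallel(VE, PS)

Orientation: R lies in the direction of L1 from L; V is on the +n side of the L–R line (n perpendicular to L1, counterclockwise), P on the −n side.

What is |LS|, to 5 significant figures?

22.768

Tangency of A1 to both parallel lines with radius 7.2 puts V and P at L ± 7.2·n: V = (-4.9379, 5.2400), P = (4.9379, -5.2400). Equal radii place E and S the same way about R: E = R + 7.2·n = (10.782, 20.054), S = R − 7.2·n = (20.658, 9.5737). Then |LS| = |S − L| = 22.768.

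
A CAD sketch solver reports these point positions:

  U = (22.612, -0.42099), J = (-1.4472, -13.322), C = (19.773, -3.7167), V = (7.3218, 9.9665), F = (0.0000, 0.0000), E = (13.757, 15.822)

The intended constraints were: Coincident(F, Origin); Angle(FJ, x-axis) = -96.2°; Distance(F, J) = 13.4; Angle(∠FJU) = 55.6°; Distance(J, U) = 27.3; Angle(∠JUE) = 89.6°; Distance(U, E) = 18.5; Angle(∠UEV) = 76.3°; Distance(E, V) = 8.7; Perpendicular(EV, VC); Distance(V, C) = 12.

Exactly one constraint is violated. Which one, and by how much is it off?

Distance(V, C) = 12 — off by 6.50.

F = (0.00, 0.00) ✓; FJ at -96.20° ✓; |FJ| = 13.40 ✓; ∠FJU = 55.60° ✓; |JU| = 27.30 ✓; ∠JUE = 89.60° ✓; |UE| = 18.50 ✓; ∠UEV = 76.30° ✓; |EV| = 8.700 ✓; ∠(EV, VC) = 90.00° ✓; |VC| = 18.50 ✗.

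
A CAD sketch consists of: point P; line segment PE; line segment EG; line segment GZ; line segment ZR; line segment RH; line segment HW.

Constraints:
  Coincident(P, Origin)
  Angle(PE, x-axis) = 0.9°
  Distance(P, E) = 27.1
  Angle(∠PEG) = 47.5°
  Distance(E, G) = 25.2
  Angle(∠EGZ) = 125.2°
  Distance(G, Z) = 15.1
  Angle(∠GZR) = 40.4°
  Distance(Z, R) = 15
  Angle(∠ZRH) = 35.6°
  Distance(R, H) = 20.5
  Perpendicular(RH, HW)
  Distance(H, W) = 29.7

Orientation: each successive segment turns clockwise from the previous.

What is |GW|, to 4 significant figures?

37.57

P is at the origin; PE runs at 0.9° with length 27.1, so E = (27.10, 0.4257). ∠PEG = 47.5° gives EG at -131.6° from the x-axis; with |EG| = 25.2, G = (10.37, -18.42). ∠EGZ = 125.2° gives GZ at 173.6° from the x-axis; with |GZ| = 15.1, Z = (-4.640, -16.74). ∠GZR = 40.4° gives ZR at 34.00° from the x-axis; with |ZR| = 15.0, R = (7.795, -8.348). ∠ZRH = 35.6° gives RH at -110.4° from the x-axis; with |RH| = 20.5, H = (0.6497, -27.56). RH is perpendicular to HW, so HW runs at 159.6°; with |HW| = 29.7, W = (-27.19, -17.21). Then |GW| = |W − G| = 37.57.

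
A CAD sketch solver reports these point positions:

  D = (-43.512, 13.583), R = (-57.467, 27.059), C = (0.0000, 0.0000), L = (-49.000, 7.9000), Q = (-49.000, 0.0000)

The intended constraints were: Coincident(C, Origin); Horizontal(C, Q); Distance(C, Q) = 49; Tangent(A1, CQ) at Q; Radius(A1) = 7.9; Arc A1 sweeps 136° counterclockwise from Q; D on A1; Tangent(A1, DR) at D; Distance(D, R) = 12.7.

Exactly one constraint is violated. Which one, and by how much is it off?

Distance(D, R) = 12.7 — off by 6.70.

C = (0.00, 0.00) ✓; C.y = 0.00, Q.y = 0.00 ✓; |CQ| = 49.00 ✓; ∠(LQ, QC) = 90.00° ✓; |LQ| = 7.900 ✓; bearing(L→D) − bearing(L→Q) = 136.0° ✓; |LD| = 7.900 ✓; ∠(LD, DR) = 90.00° ✓; |DR| = 19.40 ✗.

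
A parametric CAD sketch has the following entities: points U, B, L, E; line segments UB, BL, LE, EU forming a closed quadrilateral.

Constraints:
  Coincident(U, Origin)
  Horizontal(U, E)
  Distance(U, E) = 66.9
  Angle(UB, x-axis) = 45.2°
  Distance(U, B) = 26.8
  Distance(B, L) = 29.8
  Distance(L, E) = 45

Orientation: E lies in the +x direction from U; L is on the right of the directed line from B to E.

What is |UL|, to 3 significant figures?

25.4

U is at the origin; U and E share the same y with |UE| = 66.9 and E in +x, so E = (66.9, 0). UB runs at 45.2° with |UB| = 26.8, so B = (18.9, 19.0). L is determined by |BL| = 29.8 and |LE| = 45.0 together: it lies at the intersection of circle(B, 29.8) and circle(E, 45.0). With |BE| = 51.6, the foot of the radical line on BE is 14.8 from B and the perpendicular offset is √(29.8² − 14.8²) = 25.9. Taking the right-of-BE solution: L = (23.1, -10.5).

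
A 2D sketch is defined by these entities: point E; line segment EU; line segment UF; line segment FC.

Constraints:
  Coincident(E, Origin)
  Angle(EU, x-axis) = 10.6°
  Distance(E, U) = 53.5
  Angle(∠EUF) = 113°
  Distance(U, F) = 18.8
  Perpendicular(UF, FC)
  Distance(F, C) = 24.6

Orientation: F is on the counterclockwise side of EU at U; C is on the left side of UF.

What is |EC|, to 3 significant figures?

46.7

∠EUF = 113.0°, so UF runs at 10.6° + (180° − 113.0°) = 77.6° from the x-axis; with |UF| = 18.8, F = U + 18.8·(cos 77.6°, sin 77.6°) = (56.6, 28.2). UF ⟂ FC; with |FC| = 24.6 on the left of UF, C = F + 24.6·(-0.977, 0.215) = (32.6, 33.5). Then |EC| = |C − E| = 46.7.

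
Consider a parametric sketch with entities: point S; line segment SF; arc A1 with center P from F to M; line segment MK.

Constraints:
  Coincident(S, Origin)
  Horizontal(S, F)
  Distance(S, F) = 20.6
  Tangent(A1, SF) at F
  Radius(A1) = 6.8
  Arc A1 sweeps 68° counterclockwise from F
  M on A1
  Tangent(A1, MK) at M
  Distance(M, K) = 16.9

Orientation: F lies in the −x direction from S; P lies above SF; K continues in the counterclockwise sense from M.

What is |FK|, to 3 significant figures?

23.6

On A1, F sits at bearing -90° from P; a 68° counterclockwise sweep puts M at bearing -22°, so M = P + 6.8·(cos -22°, sin -22°) = (-14.3, 4.25). Tangency of A1 to MK means the radius PM is perpendicular to MK, so MK runs along (−sin -22°, cos -22°); with |MK| = 16.9, K = (-7.96, 19.9). Then |FK| = |K − F| = 23.6.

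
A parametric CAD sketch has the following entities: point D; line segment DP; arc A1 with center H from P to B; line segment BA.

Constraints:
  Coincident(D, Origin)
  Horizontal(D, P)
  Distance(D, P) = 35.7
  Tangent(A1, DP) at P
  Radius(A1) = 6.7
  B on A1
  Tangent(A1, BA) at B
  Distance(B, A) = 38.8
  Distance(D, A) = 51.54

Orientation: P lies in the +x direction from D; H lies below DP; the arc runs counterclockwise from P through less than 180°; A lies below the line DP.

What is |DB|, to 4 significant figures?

29.66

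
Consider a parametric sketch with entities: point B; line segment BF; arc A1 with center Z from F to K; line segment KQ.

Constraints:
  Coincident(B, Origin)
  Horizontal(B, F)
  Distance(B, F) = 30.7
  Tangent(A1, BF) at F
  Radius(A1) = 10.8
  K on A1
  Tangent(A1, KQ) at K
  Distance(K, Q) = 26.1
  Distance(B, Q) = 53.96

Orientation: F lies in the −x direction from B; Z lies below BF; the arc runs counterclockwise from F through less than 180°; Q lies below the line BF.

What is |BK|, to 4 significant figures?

43.15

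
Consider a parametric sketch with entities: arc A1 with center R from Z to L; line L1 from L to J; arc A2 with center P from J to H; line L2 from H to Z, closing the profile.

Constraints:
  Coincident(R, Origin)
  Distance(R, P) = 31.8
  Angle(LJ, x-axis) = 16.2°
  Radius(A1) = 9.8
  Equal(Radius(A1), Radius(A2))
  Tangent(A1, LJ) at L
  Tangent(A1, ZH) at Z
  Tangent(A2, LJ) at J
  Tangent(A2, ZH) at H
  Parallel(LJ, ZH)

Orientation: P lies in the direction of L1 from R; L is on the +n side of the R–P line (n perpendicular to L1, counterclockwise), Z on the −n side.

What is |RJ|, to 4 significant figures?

33.28

Tangency of A1 to both parallel lines with radius 9.8 puts L and Z at R ± 9.8·n: L = (-2.734, 9.411), Z = (2.734, -9.411). Equal radii place J and H the same way about P: J = P + 9.8·n = (27.80, 18.28), H = P − 9.8·n = (33.27, -0.5390). Then |RJ| = |J − R| = 33.28.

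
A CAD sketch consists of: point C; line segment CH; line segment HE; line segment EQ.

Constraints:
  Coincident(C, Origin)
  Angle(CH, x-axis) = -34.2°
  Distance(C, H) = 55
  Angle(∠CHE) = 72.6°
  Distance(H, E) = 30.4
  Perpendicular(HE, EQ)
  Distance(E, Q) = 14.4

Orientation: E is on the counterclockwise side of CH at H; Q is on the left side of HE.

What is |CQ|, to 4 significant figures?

40.56

C is at the origin; CH runs at -34.2° with length 55.0, so H = 55.0·(cos -34.2°, sin -34.2°) = (45.49, -30.91). ∠CHE = 72.6°, so HE runs at -34.2° + (180° − 72.6°) = 73.20° from the x-axis; with |HE| = 30.4, E = H + 30.4·(cos 73.20°, sin 73.20°) = (54.28, -1.812). HE is perpendicular to EQ; with |EQ| = 14.4 on the left of HE, Q = E + 14.4·(-0.9573, 0.2890) = (40.49, 2.350). Then |CQ| = |Q − C| = 40.56.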